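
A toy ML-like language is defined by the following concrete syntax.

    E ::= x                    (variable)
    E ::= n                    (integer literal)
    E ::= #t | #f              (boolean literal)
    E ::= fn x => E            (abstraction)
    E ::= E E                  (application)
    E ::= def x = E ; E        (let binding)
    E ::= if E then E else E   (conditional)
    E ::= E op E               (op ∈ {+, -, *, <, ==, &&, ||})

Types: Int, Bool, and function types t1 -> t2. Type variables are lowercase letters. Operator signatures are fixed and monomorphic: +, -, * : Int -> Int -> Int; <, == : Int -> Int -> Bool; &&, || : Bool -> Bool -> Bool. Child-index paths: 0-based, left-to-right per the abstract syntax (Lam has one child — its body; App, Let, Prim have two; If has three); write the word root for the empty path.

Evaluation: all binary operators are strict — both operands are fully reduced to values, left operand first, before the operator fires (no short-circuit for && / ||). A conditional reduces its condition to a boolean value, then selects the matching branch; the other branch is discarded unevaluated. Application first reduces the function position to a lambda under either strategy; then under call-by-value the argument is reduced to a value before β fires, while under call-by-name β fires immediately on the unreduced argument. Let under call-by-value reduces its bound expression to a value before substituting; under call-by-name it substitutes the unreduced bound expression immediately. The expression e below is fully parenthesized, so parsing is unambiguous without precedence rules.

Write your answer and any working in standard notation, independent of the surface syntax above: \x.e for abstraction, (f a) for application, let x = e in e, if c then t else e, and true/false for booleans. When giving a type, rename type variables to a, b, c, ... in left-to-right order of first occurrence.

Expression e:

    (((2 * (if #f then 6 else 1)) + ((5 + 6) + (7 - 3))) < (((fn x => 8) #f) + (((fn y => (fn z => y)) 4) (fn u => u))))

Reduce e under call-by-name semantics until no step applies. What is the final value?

Answer: false

Derivation:
step 0: (((2 * (if false then 6 else 1)) + ((5 + 6) + (7 - 3))) < (((\x.8) false) + (((\y.(\z.y)) 4) (\u.u))))
step 1: [if@0.0.1] (((2 * 1) + ((5 + 6) + (7 - 3))) < (((\x.8) false) + (((\y.(\z.y)) 4) (\u.u))))
step 2: [delta@0.0] ((2 + ((5 + 6) + (7 - 3))) < (((\x.8) false) + (((\y.(\z.y)) 4) (\u.u))))
step 3: [delta@0.1.0] ((2 + (11 + (7 - 3))) < (((\x.8) false) + (((\y.(\z.y)) 4) (\u.u))))
step 4: [delta@0.1.1] ((2 + (11 + 4)) < (((\x.8) false) + (((\y.(\z.y)) 4) (\u.u))))
step 5: [delta@0.1] ((2 + 15) < (((\x.8) false) + (((\y.(\z.y)) 4) (\u.u))))
step 6: [delta@0] (17 < (((\x.8) false) + (((\y.(\z.y)) 4) (\u.u))))
step 7: [beta@1.0] (17 < (8 + (((\y.(\z.y)) 4) (\u.u))))
step 8: [beta@1.1.0] (17 < (8 + ((\z.4) (\u.u))))
step 9: [beta@1.1] (17 < (8 + 4))
step 10: [delta@1] (17 < 12)
step 11: [delta@root] false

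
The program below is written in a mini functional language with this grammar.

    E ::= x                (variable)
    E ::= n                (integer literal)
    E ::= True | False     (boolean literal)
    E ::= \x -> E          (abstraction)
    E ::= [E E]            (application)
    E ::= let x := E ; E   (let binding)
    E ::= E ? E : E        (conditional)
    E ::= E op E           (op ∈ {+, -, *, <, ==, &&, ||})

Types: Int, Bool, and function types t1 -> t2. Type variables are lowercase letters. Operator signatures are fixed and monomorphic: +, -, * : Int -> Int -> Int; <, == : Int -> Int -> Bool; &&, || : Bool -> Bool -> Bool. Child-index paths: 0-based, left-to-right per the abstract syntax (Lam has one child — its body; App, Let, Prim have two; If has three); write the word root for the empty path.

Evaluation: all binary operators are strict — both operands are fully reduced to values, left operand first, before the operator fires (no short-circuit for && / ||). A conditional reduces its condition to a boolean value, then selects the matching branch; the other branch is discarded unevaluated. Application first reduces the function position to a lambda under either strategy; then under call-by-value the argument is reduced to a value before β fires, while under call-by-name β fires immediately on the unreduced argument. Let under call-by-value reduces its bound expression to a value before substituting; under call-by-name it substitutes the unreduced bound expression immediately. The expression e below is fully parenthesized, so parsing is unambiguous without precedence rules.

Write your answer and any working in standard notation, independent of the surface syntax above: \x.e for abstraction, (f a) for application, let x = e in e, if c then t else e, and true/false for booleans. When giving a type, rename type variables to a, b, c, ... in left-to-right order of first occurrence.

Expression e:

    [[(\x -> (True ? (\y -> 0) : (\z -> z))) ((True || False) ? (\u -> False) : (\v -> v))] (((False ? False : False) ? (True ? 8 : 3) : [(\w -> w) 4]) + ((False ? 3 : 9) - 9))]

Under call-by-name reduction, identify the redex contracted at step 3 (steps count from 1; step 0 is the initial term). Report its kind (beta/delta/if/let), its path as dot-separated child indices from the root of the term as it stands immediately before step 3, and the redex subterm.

Trace:
step 0: (((\x.(if true then (\y.0) else (\z.z))) (if (true || false) then (\u.false) else (\v.v))) ((if (if false then false else false) then (if true then 8 else 3) else ((\w.w) 4)) + ((if false then 3 else 9) - 9)))
step 1: [beta@0] ((if true then (\y.0) else (\z.z)) ((if (if false then false else false) then (if true then 8 else 3) else ((\w.w) 4)) + ((if false then 3 else 9) - 9)))
step 2: [if@0] ((\y.0) ((if (if false then false else false) then (if true then 8 else 3) else ((\w.w) 4)) + ((if false then 3 else 9) - 9)))
step 3: [beta@root] 0

Answer: beta at root : ((\y.0) ((if (if false then false else false) then (if true then 8 else 3) else ((\w.w) 4)) + ((if false then 3 else 9) - 9)))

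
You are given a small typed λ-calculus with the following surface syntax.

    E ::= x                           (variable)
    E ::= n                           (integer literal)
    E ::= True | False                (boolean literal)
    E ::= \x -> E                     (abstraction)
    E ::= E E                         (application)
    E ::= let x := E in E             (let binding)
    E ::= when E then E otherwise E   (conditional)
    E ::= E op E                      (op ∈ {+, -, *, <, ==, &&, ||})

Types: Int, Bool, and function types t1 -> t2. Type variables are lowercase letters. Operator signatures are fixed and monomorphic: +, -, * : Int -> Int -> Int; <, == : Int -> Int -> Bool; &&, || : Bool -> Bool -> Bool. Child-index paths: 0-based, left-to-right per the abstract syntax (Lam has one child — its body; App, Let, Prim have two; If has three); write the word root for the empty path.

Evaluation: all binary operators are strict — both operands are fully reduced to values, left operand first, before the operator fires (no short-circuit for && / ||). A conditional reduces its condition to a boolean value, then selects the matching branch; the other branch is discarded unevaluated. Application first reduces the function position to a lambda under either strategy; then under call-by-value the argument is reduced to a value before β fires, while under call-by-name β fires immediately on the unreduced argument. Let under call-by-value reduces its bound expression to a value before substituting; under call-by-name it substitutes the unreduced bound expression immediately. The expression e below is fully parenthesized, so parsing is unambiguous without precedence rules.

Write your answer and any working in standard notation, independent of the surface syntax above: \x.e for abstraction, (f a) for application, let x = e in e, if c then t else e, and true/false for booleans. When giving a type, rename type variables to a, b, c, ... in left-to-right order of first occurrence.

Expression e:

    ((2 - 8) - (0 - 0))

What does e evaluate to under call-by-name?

Trace:
step 0: ((2 - 8) - (0 - 0))
step 1: [delta@0] (-6 - (0 - 0))
step 2: [delta@1] (-6 - 0)
step 3: [delta@root] -6

Answer: -6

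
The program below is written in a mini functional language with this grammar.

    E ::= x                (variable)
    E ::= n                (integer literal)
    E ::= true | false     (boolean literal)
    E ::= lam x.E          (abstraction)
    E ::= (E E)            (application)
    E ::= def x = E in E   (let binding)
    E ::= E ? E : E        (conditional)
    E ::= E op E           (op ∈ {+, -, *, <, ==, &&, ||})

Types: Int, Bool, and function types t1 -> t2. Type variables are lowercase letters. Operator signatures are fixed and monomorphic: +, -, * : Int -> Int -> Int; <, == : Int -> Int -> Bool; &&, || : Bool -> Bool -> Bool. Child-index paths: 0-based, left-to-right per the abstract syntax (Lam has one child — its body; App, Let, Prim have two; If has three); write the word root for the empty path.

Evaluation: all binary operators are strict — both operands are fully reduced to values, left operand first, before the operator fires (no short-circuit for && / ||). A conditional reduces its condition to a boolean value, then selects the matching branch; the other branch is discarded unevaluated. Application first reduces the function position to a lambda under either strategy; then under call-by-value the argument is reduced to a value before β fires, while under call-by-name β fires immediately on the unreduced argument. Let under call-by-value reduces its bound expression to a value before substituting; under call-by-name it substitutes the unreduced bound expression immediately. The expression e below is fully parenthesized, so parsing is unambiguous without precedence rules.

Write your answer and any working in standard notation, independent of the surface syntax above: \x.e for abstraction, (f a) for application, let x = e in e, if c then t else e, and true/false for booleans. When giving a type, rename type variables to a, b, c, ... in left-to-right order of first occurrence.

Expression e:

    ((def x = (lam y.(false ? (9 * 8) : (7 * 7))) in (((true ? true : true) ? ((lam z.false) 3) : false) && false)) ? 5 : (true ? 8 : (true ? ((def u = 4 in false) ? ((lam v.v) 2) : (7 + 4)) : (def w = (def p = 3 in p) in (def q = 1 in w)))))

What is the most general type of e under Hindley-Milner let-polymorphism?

Answer: Int

Working:
  unify Bool ~ Bool
  unify Int ~ Int
  unify Int ~ Int
  unify Int ~ Int
  unify Int ~ Int
  unify Int ~ Int
\y._ : a -> Int
let x : forall. a -> Int
  unify Bool ~ Bool
  unify Bool ~ Bool
  unify Bool ~ Bool
\z._ : b -> Bool
  unify b -> Bool ~ Int -> c
  unify b ~ Int
  unify Bool ~ c
_ _ : Bool
  unify Bool ~ Bool
  unify Bool ~ Bool
  unify Bool ~ Bool
  unify Bool ~ Bool
  unify Bool ~ Bool
  unify Bool ~ Bool
let u : Int
  unify Bool ~ Bool
v : d
\v._ : d -> d
  unify d -> d ~ Int -> e
  unify d ~ Int
  unify Int ~ e
_ _ : Int
  unify Int ~ Int
  unify Int ~ Int
  unify Int ~ Int
let p : Int
p : Int
let w : Int
let q : Int
w : Int
  unify Int ~ Int
  unify Int ~ Int
  unify Int ~ Int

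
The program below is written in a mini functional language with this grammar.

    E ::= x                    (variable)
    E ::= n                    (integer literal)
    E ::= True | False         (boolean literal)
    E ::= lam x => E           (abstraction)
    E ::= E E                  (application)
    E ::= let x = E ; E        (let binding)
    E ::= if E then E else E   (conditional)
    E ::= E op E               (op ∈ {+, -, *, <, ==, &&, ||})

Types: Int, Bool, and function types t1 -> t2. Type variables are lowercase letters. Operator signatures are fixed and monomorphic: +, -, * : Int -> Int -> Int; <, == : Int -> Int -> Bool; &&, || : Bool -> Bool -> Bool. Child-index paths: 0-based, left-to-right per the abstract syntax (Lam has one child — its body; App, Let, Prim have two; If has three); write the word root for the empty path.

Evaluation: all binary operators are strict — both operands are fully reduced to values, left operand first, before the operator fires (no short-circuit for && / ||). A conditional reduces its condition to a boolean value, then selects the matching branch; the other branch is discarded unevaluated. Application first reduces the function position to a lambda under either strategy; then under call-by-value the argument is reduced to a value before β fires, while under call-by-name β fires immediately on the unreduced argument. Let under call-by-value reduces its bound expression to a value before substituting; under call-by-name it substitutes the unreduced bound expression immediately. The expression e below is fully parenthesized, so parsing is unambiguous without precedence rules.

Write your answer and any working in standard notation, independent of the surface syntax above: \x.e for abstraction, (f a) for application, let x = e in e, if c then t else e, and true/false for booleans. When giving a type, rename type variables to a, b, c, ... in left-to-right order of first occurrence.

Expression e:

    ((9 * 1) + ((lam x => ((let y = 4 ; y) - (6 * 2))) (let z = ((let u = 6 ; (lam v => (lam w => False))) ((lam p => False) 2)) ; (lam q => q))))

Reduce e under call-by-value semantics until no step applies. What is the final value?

Working:
step 0: ((9 * 1) + ((\x.((let y = 4 in y) - (6 * 2))) (let z = ((let u = 6 in (\v.(\w.false))) ((\p.false) 2)) in (\q.q))))
step 1: [delta@0] (9 + ((\x.((let y = 4 in y) - (6 * 2))) (let z = ((let u = 6 in (\v.(\w.false))) ((\p.false) 2)) in (\q.q))))
step 2: [let@1.1.0.0] (9 + ((\x.((let y = 4 in y) - (6 * 2))) (let z = ((\v.(\w.false)) ((\p.false) 2)) in (\q.q))))
step 3: [beta@1.1.0.1] (9 + ((\x.((let y = 4 in y) - (6 * 2))) (let z = ((\v.(\w.false)) false) in (\q.q))))
step 4: [beta@1.1.0] (9 + ((\x.((let y = 4 in y) - (6 * 2))) (let z = (\w.false) in (\q.q))))
step 5: [let@1.1] (9 + ((\x.((let y = 4 in y) - (6 * 2))) (\q.q)))
step 6: [beta@1] (9 + ((let y = 4 in y) - (6 * 2)))
step 7: [let@1.0] (9 + (4 - (6 * 2)))
step 8: [delta@1.1] (9 + (4 - 12))
step 9: [delta@1] (9 + -8)
step 10: [delta@root] 1

Answer: 1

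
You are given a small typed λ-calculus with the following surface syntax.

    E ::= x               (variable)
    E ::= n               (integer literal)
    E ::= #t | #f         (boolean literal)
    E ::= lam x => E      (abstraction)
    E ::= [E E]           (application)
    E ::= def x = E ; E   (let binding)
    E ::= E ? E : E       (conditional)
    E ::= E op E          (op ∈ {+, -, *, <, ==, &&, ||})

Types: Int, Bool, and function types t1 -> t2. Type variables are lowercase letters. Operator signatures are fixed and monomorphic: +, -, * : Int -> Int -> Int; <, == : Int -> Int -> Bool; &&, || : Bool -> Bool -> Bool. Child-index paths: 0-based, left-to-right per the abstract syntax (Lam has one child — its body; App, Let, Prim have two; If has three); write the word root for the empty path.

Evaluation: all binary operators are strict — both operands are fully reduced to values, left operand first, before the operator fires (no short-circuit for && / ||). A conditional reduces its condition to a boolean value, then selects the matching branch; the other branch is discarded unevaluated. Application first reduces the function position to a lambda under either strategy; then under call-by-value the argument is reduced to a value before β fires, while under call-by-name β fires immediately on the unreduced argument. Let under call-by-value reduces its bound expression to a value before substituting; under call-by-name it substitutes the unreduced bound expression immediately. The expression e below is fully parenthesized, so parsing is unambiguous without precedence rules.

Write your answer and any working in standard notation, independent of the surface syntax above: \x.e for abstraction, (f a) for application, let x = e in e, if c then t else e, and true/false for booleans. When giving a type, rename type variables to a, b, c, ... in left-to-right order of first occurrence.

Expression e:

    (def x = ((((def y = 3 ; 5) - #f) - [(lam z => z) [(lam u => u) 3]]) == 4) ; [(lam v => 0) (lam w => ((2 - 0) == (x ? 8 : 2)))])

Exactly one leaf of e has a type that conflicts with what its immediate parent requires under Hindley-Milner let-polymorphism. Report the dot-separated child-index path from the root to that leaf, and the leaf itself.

Answer: 0.0.0.1 : false

Trace:
let y : Int
  unify Int ~ Int
  unify Bool ~ Int
  FAIL: mismatch Bool ~ Int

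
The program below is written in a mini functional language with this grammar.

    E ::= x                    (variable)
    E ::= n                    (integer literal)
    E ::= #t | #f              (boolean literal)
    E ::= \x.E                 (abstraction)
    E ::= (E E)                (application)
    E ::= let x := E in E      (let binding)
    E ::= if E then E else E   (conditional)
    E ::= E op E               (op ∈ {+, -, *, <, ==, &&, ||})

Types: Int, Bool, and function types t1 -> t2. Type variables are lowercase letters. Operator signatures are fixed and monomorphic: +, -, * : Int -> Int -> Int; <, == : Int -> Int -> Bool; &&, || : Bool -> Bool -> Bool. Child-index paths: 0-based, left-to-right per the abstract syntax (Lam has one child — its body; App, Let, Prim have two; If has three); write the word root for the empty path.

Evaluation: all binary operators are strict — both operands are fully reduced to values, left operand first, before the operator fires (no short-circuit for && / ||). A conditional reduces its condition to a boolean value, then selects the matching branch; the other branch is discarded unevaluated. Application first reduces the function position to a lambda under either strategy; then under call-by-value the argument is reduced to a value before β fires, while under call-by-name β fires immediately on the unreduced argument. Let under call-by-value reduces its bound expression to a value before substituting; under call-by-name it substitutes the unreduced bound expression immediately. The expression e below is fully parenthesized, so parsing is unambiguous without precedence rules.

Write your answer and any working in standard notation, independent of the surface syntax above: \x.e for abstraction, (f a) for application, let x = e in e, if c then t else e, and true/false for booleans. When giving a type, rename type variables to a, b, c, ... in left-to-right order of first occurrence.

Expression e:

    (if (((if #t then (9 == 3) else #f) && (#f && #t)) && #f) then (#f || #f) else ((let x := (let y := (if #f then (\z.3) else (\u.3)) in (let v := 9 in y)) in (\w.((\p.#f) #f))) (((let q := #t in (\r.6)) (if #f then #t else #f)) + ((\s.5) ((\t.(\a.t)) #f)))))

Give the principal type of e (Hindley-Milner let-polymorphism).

Derivation:
  unify Bool ~ Bool
  unify Int ~ Int
  unify Int ~ Int
  unify Bool ~ Bool
  unify Bool ~ Bool
  unify Bool ~ Bool
  unify Bool ~ Bool
  unify Bool ~ Bool
  unify Bool ~ Bool
  unify Bool ~ Bool
  unify Bool ~ Bool
  unify Bool ~ Bool
  unify Bool ~ Bool
  unify Bool ~ Bool
\z._ : a -> Int
\u._ : b -> Int
  unify a -> Int ~ b -> Int
  unify a ~ b
  unify Int ~ Int
let y : forall. b -> Int
let v : Int
y : c -> Int
let x : forall. c -> Int
\p._ : e -> Bool
  unify e -> Bool ~ Bool -> f
  unify e ~ Bool
  unify Bool ~ f
_ _ : Bool
\w._ : d -> Bool
let q : Bool
\r._ : g -> Int
  unify Bool ~ Bool
  unify Bool ~ Bool
  unify g -> Int ~ Bool -> h
  unify g ~ Bool
  unify Int ~ h
_ _ : Int
  unify Int ~ Int
\s._ : i -> Int
t : j
\a._ : k -> j
\t._ : j -> k -> j
  unify j -> k -> j ~ Bool -> l
  unify j ~ Bool
  unify k -> Bool ~ l
_ _ : k -> Bool
  unify i -> Int ~ (k -> Bool) -> m
  unify i ~ k -> Bool
  unify Int ~ m
_ _ : Int
  unify Int ~ Int
  unify d -> Bool ~ Int -> n
  unify d ~ Int
  unify Bool ~ n
_ _ : Bool
  unify Bool ~ Bool

Answer: Bool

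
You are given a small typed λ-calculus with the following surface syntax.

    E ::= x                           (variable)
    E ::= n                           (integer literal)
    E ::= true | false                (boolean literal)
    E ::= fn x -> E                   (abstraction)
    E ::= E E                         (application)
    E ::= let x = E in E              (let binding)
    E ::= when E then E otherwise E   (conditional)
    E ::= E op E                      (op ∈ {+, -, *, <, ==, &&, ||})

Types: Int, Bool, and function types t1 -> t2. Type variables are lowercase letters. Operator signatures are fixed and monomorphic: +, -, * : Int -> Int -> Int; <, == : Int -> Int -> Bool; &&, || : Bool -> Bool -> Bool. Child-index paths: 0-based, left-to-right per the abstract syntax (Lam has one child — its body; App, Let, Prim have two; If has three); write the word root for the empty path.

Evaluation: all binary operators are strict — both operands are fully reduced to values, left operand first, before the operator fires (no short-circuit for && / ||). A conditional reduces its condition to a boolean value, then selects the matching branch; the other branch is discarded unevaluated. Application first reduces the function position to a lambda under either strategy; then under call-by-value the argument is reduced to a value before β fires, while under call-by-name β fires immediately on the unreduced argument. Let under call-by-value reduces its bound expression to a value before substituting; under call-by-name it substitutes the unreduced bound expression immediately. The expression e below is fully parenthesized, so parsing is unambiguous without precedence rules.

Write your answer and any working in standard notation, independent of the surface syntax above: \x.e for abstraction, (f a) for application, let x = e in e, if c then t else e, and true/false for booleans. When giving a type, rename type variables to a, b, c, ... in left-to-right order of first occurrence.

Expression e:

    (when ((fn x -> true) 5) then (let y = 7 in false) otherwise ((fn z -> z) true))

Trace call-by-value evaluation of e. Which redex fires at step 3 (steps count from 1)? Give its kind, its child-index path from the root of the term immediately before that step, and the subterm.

Answer: let at root : (let y = 7 in false)

Working:
step 0: (if ((\x.true) 5) then (let y = 7 in false) else ((\z.z) true))
step 1: [beta@0] (if true then (let y = 7 in false) else ((\z.z) true))
step 2: [if@root] (let y = 7 in false)
step 3: [let@root] false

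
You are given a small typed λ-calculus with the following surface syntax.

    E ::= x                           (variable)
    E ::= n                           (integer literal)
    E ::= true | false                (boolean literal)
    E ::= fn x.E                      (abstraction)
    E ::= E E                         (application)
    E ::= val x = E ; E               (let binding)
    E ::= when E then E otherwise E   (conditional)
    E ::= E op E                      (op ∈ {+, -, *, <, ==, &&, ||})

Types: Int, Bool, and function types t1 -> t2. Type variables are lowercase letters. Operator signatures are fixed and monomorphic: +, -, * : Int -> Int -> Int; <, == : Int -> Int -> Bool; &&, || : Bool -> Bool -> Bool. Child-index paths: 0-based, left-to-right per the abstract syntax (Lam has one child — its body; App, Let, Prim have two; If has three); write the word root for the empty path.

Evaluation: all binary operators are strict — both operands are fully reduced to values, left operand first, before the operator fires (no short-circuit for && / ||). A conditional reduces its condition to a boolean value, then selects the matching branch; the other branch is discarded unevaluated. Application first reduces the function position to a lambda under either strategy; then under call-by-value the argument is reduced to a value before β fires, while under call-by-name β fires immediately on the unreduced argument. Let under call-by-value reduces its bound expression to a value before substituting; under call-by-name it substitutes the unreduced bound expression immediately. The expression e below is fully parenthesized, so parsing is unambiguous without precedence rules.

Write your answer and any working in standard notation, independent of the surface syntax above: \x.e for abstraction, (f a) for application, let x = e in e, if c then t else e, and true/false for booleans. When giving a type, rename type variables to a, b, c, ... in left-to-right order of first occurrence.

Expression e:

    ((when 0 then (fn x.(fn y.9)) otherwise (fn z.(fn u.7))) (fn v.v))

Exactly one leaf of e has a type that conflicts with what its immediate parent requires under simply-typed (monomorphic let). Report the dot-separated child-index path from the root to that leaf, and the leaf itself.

Working:
  unify Int ~ Bool
  FAIL: mismatch Int ~ Bool

Answer: 0.0 : 0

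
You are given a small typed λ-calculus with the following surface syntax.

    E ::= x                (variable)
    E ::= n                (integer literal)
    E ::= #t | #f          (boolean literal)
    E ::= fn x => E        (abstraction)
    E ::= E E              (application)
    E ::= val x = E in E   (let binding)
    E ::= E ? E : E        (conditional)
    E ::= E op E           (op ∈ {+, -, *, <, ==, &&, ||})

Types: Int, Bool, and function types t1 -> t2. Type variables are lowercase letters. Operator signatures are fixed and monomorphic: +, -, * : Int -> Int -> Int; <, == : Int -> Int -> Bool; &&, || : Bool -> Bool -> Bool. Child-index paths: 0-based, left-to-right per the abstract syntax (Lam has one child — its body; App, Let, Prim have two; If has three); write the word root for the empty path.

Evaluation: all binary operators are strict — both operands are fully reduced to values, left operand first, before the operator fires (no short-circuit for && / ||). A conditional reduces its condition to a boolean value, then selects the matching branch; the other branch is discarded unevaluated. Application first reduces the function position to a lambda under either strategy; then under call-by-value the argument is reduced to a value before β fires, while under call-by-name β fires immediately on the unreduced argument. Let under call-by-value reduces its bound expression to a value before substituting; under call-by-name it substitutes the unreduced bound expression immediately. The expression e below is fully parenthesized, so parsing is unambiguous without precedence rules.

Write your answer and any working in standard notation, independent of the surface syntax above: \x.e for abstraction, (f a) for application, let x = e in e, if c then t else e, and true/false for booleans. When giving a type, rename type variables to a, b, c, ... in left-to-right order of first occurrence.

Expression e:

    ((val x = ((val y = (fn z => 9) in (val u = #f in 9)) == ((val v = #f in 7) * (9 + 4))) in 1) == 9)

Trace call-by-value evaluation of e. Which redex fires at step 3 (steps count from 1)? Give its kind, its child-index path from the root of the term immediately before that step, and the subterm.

Answer: let at 0.0.1.0 : (let v = false in 7)

Trace:
step 0: ((let x = ((let y = (\z.9) in (let u = false in 9)) == ((let v = false in 7) * (9 + 4))) in 1) == 9)
step 1: [let@0.0.0] ((let x = ((let u = false in 9) == ((let v = false in 7) * (9 + 4))) in 1) == 9)
step 2: [let@0.0.0] ((let x = (9 == ((let v = false in 7) * (9 + 4))) in 1) == 9)
step 3: [let@0.0.1.0] ((let x = (9 == (7 * (9 + 4))) in 1) == 9)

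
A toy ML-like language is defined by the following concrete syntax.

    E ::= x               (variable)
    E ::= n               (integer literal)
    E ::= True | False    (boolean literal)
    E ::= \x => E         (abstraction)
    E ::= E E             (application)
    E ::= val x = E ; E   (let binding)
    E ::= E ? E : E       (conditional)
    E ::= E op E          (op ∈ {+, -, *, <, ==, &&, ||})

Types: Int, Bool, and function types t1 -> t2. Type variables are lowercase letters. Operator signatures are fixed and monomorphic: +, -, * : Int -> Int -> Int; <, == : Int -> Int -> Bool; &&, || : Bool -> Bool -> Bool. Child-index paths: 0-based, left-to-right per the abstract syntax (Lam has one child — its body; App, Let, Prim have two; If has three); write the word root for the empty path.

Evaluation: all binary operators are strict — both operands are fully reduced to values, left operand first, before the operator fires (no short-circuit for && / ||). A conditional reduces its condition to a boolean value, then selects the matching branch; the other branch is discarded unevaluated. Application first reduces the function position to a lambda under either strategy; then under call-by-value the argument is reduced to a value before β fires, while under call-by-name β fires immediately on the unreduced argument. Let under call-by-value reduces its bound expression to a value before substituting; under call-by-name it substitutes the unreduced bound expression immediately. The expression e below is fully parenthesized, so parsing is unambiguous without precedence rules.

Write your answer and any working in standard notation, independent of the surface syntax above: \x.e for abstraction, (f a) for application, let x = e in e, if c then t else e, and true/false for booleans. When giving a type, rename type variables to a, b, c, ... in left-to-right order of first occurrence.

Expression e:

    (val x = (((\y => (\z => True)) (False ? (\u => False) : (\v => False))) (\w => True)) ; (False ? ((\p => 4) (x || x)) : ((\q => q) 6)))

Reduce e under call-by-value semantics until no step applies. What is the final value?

Answer: 6

Trace:
step 0: (let x = (((\y.(\z.true)) (if false then (\u.false) else (\v.false))) (\w.true)) in (if false then ((\p.4) (x || x)) else ((\q.q) 6)))
step 1: [if@0.0.1] (let x = (((\y.(\z.true)) (\v.false)) (\w.true)) in (if false then ((\p.4) (x || x)) else ((\q.q) 6)))
step 2: [beta@0.0] (let x = ((\z.true) (\w.true)) in (if false then ((\p.4) (x || x)) else ((\q.q) 6)))
step 3: [beta@0] (let x = true in (if false then ((\p.4) (x || x)) else ((\q.q) 6)))
step 4: [let@root] (if false then ((\p.4) (true || true)) else ((\q.q) 6))
step 5: [if@root] ((\q.q) 6)
step 6: [beta@root] 6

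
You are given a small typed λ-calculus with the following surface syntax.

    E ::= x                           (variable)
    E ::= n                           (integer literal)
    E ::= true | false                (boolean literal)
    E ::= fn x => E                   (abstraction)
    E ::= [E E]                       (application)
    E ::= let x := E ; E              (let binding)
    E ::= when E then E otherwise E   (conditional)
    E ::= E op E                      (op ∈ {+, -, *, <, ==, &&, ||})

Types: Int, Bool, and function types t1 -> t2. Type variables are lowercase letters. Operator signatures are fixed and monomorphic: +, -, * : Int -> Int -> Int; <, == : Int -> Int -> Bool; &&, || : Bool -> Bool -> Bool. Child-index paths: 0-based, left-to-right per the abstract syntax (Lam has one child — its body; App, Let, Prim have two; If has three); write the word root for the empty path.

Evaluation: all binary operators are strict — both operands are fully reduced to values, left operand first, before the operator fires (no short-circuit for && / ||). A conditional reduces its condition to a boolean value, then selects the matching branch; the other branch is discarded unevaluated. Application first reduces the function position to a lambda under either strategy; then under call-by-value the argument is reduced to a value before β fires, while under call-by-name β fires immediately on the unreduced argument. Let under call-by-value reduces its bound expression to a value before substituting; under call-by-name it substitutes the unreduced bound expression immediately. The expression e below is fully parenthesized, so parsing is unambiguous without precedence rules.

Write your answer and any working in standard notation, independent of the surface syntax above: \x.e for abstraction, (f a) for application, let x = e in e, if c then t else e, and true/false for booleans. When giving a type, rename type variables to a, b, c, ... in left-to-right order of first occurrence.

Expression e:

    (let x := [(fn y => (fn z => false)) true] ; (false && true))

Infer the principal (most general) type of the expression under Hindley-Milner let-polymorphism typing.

Working:
\z._ : b -> Bool
\y._ : a -> b -> Bool
  unify a -> b -> Bool ~ Bool -> c
  unify a ~ Bool
  unify b -> Bool ~ c
_ _ : b -> Bool
let x : forall. b -> Bool
  unify Bool ~ Bool
  unify Bool ~ Bool

Answer: Bool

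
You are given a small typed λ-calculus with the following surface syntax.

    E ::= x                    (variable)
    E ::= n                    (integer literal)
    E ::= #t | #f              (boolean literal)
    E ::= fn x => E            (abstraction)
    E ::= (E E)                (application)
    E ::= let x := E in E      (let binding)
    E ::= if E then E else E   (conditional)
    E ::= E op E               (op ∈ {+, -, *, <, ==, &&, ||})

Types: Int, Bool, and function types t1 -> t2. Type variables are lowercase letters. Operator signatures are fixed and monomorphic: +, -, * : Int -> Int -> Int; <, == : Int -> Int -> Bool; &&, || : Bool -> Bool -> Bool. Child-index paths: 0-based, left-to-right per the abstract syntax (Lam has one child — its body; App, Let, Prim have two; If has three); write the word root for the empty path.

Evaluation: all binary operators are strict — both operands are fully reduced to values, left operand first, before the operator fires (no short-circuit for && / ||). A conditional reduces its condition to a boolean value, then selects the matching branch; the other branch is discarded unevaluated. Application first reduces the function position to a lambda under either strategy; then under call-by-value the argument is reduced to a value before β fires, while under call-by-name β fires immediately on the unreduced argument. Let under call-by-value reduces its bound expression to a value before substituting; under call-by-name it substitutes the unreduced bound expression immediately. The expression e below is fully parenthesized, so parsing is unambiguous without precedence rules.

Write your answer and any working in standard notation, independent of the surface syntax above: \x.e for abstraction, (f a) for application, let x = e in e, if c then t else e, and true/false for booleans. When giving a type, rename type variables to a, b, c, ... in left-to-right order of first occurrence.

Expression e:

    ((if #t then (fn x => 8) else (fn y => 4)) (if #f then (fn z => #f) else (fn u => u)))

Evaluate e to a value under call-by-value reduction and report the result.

Answer: 8

Trace:
step 0: ((if true then (\x.8) else (\y.4)) (if false then (\z.false) else (\u.u)))
step 1: [if@0] ((\x.8) (if false then (\z.false) else (\u.u)))
step 2: [if@1] ((\x.8) (\u.u))
step 3: [beta@root] 8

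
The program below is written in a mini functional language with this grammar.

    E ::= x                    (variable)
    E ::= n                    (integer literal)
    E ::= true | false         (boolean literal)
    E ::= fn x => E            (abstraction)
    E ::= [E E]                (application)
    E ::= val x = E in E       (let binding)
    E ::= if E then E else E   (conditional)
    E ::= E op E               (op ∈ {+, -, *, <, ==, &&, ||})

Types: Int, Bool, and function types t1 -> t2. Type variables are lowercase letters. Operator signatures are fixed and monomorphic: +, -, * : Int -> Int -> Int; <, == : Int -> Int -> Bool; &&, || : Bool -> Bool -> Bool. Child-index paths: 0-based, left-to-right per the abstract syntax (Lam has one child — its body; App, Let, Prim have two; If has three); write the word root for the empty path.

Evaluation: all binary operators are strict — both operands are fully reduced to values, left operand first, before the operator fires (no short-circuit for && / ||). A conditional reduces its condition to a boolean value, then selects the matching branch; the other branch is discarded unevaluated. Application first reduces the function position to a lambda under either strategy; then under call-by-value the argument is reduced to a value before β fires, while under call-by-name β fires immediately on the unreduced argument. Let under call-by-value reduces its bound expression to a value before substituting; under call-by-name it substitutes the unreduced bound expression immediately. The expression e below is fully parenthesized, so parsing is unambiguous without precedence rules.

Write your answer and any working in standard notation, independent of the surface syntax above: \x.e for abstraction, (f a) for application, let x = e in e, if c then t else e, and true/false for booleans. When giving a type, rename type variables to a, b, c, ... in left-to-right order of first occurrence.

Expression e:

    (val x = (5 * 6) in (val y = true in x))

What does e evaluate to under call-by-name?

Working:
step 0: (let x = (5 * 6) in (let y = true in x))
step 1: [let@root] (let y = true in (5 * 6))
step 2: [let@root] (5 * 6)
step 3: [delta@root] 30

Answer: 30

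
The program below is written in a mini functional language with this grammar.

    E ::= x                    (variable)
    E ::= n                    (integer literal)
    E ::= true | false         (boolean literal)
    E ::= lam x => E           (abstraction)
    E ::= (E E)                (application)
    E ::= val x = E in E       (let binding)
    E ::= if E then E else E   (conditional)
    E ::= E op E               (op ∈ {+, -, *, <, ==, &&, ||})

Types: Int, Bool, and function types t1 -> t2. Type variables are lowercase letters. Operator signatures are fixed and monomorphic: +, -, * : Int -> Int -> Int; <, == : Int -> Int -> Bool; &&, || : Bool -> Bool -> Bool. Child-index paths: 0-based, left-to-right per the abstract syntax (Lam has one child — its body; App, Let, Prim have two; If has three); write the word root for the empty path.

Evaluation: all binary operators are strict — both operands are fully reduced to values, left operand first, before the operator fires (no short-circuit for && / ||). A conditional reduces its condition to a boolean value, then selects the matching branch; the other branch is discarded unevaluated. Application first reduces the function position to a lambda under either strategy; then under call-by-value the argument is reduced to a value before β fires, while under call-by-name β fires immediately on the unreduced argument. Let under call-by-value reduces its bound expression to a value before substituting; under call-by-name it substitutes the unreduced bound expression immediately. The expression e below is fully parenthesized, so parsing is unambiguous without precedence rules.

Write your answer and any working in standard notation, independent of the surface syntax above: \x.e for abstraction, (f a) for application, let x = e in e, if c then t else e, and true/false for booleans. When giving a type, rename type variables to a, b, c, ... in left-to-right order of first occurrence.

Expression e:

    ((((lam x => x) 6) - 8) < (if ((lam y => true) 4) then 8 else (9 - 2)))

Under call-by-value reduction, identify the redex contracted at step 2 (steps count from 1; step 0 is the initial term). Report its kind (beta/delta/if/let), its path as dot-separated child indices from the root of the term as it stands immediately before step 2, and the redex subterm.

Answer: delta at 0 : (6 - 8)

Derivation:
step 0: ((((\x.x) 6) - 8) < (if ((\y.true) 4) then 8 else (9 - 2)))
step 1: [beta@0.0] ((6 - 8) < (if ((\y.true) 4) then 8 else (9 - 2)))
step 2: [delta@0] (-2 < (if ((\y.true) 4) then 8 else (9 - 2)))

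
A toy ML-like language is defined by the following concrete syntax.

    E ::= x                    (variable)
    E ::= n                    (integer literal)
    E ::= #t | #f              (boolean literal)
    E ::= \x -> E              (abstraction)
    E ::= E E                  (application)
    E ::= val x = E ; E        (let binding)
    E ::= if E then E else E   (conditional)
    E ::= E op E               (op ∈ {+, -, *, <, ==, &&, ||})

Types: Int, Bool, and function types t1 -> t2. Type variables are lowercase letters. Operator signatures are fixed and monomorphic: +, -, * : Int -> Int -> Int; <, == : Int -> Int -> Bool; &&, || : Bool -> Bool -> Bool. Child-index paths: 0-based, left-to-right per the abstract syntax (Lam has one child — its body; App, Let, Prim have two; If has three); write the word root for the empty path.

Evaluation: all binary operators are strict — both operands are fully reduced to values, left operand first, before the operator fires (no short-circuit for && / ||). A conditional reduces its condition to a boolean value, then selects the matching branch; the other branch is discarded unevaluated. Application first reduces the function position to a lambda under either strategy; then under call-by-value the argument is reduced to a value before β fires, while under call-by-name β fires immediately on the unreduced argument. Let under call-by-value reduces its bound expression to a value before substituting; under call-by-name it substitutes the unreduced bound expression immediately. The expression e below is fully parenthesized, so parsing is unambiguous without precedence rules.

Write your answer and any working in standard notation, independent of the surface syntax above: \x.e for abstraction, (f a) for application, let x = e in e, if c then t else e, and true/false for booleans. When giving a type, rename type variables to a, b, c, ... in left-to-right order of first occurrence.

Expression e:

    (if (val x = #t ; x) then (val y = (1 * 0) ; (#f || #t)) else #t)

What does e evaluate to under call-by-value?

Trace:
step 0: (if (let x = true in x) then (let y = (1 * 0) in (false || true)) else true)
step 1: [let@0] (if true then (let y = (1 * 0) in (false || true)) else true)
step 2: [if@root] (let y = (1 * 0) in (false || true))
step 3: [delta@0] (let y = 0 in (false || true))
step 4: [let@root] (false || true)
step 5: [delta@root] true

Answer: true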